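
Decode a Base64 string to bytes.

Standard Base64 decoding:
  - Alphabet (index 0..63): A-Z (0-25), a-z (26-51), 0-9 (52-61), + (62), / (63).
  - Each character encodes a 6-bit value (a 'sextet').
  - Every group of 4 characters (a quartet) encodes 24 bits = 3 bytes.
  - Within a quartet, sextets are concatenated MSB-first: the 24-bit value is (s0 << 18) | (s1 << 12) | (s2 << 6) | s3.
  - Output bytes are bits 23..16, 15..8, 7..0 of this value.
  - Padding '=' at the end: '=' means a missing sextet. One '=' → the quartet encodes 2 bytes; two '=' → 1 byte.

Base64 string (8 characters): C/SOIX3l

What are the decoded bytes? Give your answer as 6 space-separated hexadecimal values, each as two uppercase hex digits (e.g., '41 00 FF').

After char 0 ('C'=2): chars_in_quartet=1 acc=0x2 bytes_emitted=0
After char 1 ('/'=63): chars_in_quartet=2 acc=0xBF bytes_emitted=0
After char 2 ('S'=18): chars_in_quartet=3 acc=0x2FD2 bytes_emitted=0
After char 3 ('O'=14): chars_in_quartet=4 acc=0xBF48E -> emit 0B F4 8E, reset; bytes_emitted=3
After char 4 ('I'=8): chars_in_quartet=1 acc=0x8 bytes_emitted=3
After char 5 ('X'=23): chars_in_quartet=2 acc=0x217 bytes_emitted=3
After char 6 ('3'=55): chars_in_quartet=3 acc=0x85F7 bytes_emitted=3
After char 7 ('l'=37): chars_in_quartet=4 acc=0x217DE5 -> emit 21 7D E5, reset; bytes_emitted=6

Answer: 0B F4 8E 21 7D E5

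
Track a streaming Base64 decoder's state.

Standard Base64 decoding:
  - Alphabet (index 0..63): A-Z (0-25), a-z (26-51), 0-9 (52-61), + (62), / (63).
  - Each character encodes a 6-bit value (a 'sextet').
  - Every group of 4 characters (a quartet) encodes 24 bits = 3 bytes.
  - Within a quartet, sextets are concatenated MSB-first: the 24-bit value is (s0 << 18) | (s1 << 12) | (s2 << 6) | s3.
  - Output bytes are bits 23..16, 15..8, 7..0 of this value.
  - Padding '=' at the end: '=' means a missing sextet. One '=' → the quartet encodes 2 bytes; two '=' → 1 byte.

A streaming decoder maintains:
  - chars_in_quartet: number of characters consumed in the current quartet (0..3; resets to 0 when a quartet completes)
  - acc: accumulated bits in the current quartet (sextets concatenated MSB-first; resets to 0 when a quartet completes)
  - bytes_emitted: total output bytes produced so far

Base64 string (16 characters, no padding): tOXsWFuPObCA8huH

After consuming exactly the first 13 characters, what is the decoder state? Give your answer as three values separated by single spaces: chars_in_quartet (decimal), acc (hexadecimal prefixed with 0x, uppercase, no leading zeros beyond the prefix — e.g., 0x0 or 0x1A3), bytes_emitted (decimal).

After char 0 ('t'=45): chars_in_quartet=1 acc=0x2D bytes_emitted=0
After char 1 ('O'=14): chars_in_quartet=2 acc=0xB4E bytes_emitted=0
After char 2 ('X'=23): chars_in_quartet=3 acc=0x2D397 bytes_emitted=0
After char 3 ('s'=44): chars_in_quartet=4 acc=0xB4E5EC -> emit B4 E5 EC, reset; bytes_emitted=3
After char 4 ('W'=22): chars_in_quartet=1 acc=0x16 bytes_emitted=3
After char 5 ('F'=5): chars_in_quartet=2 acc=0x585 bytes_emitted=3
After char 6 ('u'=46): chars_in_quartet=3 acc=0x1616E bytes_emitted=3
After char 7 ('P'=15): chars_in_quartet=4 acc=0x585B8F -> emit 58 5B 8F, reset; bytes_emitted=6
After char 8 ('O'=14): chars_in_quartet=1 acc=0xE bytes_emitted=6
After char 9 ('b'=27): chars_in_quartet=2 acc=0x39B bytes_emitted=6
After char 10 ('C'=2): chars_in_quartet=3 acc=0xE6C2 bytes_emitted=6
After char 11 ('A'=0): chars_in_quartet=4 acc=0x39B080 -> emit 39 B0 80, reset; bytes_emitted=9
After char 12 ('8'=60): chars_in_quartet=1 acc=0x3C bytes_emitted=9

Answer: 1 0x3C 9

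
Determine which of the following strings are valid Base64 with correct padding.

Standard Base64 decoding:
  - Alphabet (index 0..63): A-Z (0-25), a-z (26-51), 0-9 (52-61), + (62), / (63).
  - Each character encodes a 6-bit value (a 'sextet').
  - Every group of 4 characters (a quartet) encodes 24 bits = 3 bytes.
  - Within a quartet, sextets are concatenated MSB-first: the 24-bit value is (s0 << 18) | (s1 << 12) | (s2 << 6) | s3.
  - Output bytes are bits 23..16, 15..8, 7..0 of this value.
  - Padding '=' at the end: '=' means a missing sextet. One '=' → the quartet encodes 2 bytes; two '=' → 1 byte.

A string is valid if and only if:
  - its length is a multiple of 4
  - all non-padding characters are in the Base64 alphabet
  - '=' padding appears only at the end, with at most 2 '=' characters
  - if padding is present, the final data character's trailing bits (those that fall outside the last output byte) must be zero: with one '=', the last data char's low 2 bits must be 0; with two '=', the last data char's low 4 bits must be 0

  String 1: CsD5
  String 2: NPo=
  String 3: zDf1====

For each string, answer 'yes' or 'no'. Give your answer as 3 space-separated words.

Answer: yes yes no

Derivation:
String 1: 'CsD5' → valid
String 2: 'NPo=' → valid
String 3: 'zDf1====' → invalid (4 pad chars (max 2))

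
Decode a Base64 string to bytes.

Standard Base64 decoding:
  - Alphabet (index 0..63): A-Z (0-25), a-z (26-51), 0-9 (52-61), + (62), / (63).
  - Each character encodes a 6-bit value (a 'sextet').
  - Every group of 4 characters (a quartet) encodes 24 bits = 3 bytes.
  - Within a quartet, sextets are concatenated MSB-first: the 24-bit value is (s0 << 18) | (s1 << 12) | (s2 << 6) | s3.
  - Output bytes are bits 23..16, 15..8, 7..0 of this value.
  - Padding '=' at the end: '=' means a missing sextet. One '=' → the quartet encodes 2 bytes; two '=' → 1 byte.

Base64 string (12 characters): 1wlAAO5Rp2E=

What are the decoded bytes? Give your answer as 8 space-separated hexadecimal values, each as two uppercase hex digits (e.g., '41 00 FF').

Answer: D7 09 40 00 EE 51 A7 61

Derivation:
After char 0 ('1'=53): chars_in_quartet=1 acc=0x35 bytes_emitted=0
After char 1 ('w'=48): chars_in_quartet=2 acc=0xD70 bytes_emitted=0
After char 2 ('l'=37): chars_in_quartet=3 acc=0x35C25 bytes_emitted=0
After char 3 ('A'=0): chars_in_quartet=4 acc=0xD70940 -> emit D7 09 40, reset; bytes_emitted=3
After char 4 ('A'=0): chars_in_quartet=1 acc=0x0 bytes_emitted=3
After char 5 ('O'=14): chars_in_quartet=2 acc=0xE bytes_emitted=3
After char 6 ('5'=57): chars_in_quartet=3 acc=0x3B9 bytes_emitted=3
After char 7 ('R'=17): chars_in_quartet=4 acc=0xEE51 -> emit 00 EE 51, reset; bytes_emitted=6
After char 8 ('p'=41): chars_in_quartet=1 acc=0x29 bytes_emitted=6
After char 9 ('2'=54): chars_in_quartet=2 acc=0xA76 bytes_emitted=6
After char 10 ('E'=4): chars_in_quartet=3 acc=0x29D84 bytes_emitted=6
Padding '=': partial quartet acc=0x29D84 -> emit A7 61; bytes_emitted=8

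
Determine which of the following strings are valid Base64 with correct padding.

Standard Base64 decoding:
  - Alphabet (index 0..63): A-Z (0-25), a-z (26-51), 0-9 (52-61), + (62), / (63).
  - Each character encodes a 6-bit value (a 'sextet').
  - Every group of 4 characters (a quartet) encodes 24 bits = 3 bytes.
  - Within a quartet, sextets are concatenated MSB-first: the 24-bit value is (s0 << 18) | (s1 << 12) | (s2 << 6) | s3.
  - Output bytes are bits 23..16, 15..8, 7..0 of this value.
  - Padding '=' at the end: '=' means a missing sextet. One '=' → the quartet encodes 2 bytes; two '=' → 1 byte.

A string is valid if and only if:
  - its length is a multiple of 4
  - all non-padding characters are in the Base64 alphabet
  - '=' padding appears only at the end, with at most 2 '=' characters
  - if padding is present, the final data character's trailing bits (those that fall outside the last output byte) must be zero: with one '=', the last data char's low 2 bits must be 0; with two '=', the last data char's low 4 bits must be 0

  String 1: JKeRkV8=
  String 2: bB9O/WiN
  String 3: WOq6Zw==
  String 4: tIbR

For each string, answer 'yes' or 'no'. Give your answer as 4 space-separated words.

String 1: 'JKeRkV8=' → valid
String 2: 'bB9O/WiN' → valid
String 3: 'WOq6Zw==' → valid
String 4: 'tIbR' → valid

Answer: yes yes yes yes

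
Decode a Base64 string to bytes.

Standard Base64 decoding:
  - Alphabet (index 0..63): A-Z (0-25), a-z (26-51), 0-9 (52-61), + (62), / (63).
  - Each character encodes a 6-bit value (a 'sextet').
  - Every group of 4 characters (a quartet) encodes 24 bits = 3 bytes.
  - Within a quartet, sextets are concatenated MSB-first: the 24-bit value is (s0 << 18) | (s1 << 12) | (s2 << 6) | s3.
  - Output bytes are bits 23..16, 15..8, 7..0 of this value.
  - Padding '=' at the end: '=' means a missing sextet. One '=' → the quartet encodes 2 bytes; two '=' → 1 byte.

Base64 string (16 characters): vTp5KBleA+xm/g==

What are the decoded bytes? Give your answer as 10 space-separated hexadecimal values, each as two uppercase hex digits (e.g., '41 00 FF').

Answer: BD 3A 79 28 19 5E 03 EC 66 FE

Derivation:
After char 0 ('v'=47): chars_in_quartet=1 acc=0x2F bytes_emitted=0
After char 1 ('T'=19): chars_in_quartet=2 acc=0xBD3 bytes_emitted=0
After char 2 ('p'=41): chars_in_quartet=3 acc=0x2F4E9 bytes_emitted=0
After char 3 ('5'=57): chars_in_quartet=4 acc=0xBD3A79 -> emit BD 3A 79, reset; bytes_emitted=3
After char 4 ('K'=10): chars_in_quartet=1 acc=0xA bytes_emitted=3
After char 5 ('B'=1): chars_in_quartet=2 acc=0x281 bytes_emitted=3
After char 6 ('l'=37): chars_in_quartet=3 acc=0xA065 bytes_emitted=3
After char 7 ('e'=30): chars_in_quartet=4 acc=0x28195E -> emit 28 19 5E, reset; bytes_emitted=6
After char 8 ('A'=0): chars_in_quartet=1 acc=0x0 bytes_emitted=6
After char 9 ('+'=62): chars_in_quartet=2 acc=0x3E bytes_emitted=6
After char 10 ('x'=49): chars_in_quartet=3 acc=0xFB1 bytes_emitted=6
After char 11 ('m'=38): chars_in_quartet=4 acc=0x3EC66 -> emit 03 EC 66, reset; bytes_emitted=9
After char 12 ('/'=63): chars_in_quartet=1 acc=0x3F bytes_emitted=9
After char 13 ('g'=32): chars_in_quartet=2 acc=0xFE0 bytes_emitted=9
Padding '==': partial quartet acc=0xFE0 -> emit FE; bytes_emitted=10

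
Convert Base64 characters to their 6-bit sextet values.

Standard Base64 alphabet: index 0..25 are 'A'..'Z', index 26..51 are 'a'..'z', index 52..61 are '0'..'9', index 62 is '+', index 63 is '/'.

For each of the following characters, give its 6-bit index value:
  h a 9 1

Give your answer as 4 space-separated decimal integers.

'h': a..z range, 26 + ord('h') − ord('a') = 33
'a': a..z range, 26 + ord('a') − ord('a') = 26
'9': 0..9 range, 52 + ord('9') − ord('0') = 61
'1': 0..9 range, 52 + ord('1') − ord('0') = 53

Answer: 33 26 61 53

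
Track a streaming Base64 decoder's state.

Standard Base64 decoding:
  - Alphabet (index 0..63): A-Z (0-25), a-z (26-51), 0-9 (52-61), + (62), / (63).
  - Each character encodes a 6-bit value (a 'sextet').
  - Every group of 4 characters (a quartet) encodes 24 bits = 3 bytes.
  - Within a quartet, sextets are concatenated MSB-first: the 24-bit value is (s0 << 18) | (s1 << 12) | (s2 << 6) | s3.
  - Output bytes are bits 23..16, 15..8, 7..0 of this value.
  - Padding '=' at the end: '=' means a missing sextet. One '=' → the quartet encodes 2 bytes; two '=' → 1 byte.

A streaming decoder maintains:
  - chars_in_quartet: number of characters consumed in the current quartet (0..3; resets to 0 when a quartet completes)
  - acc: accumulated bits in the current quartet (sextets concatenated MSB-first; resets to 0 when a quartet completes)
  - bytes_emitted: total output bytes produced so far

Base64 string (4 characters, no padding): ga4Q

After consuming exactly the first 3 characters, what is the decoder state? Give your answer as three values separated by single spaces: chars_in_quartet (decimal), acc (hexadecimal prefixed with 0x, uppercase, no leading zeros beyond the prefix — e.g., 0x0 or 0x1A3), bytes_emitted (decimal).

After char 0 ('g'=32): chars_in_quartet=1 acc=0x20 bytes_emitted=0
After char 1 ('a'=26): chars_in_quartet=2 acc=0x81A bytes_emitted=0
After char 2 ('4'=56): chars_in_quartet=3 acc=0x206B8 bytes_emitted=0

Answer: 3 0x206B8 0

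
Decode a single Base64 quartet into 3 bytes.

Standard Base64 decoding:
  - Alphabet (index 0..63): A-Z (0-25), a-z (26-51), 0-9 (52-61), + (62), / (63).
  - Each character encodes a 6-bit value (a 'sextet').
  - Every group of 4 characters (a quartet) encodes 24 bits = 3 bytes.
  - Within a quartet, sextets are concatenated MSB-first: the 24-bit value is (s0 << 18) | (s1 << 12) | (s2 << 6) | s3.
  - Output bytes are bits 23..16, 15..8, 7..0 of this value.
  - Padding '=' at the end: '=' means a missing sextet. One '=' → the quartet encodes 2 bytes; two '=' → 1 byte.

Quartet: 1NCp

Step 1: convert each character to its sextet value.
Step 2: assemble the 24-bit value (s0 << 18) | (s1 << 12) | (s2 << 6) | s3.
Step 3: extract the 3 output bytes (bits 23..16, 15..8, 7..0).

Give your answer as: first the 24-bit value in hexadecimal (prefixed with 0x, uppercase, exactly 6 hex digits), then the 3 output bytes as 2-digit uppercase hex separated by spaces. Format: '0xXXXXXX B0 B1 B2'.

Sextets: 1=53, N=13, C=2, p=41
24-bit: (53<<18) | (13<<12) | (2<<6) | 41
      = 0xD40000 | 0x00D000 | 0x000080 | 0x000029
      = 0xD4D0A9
Bytes: (v>>16)&0xFF=D4, (v>>8)&0xFF=D0, v&0xFF=A9

Answer: 0xD4D0A9 D4 D0 A9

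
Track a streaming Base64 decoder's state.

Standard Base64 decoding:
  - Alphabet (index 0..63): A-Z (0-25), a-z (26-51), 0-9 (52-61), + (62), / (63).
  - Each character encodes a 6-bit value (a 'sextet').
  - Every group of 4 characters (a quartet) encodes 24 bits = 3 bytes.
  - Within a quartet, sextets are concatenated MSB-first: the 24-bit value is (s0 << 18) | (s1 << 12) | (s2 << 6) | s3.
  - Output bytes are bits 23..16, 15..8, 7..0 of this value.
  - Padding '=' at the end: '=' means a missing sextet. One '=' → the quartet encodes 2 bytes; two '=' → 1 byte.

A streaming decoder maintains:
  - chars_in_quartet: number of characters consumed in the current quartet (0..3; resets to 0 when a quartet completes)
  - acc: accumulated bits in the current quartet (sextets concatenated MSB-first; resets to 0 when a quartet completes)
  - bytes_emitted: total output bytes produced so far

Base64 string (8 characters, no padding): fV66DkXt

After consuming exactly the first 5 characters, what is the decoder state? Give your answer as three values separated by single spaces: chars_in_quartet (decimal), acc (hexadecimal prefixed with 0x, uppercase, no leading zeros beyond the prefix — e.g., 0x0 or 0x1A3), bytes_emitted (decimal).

After char 0 ('f'=31): chars_in_quartet=1 acc=0x1F bytes_emitted=0
After char 1 ('V'=21): chars_in_quartet=2 acc=0x7D5 bytes_emitted=0
After char 2 ('6'=58): chars_in_quartet=3 acc=0x1F57A bytes_emitted=0
After char 3 ('6'=58): chars_in_quartet=4 acc=0x7D5EBA -> emit 7D 5E BA, reset; bytes_emitted=3
After char 4 ('D'=3): chars_in_quartet=1 acc=0x3 bytes_emitted=3

Answer: 1 0x3 3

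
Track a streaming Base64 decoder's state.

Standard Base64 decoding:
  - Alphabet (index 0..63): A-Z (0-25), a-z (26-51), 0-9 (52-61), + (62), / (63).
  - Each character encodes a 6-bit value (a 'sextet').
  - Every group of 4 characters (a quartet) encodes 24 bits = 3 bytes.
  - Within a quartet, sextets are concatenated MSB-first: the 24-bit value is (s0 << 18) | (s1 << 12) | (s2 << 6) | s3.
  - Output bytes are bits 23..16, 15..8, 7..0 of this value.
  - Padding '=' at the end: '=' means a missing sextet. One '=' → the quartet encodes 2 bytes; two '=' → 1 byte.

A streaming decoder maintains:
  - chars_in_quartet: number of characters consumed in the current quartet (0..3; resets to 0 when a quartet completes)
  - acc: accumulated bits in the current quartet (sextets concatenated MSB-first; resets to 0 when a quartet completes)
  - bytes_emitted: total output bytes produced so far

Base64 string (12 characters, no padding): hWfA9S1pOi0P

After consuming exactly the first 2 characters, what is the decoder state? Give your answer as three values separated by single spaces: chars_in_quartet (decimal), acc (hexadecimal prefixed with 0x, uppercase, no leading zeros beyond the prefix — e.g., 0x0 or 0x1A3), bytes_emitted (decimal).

After char 0 ('h'=33): chars_in_quartet=1 acc=0x21 bytes_emitted=0
After char 1 ('W'=22): chars_in_quartet=2 acc=0x856 bytes_emitted=0

Answer: 2 0x856 0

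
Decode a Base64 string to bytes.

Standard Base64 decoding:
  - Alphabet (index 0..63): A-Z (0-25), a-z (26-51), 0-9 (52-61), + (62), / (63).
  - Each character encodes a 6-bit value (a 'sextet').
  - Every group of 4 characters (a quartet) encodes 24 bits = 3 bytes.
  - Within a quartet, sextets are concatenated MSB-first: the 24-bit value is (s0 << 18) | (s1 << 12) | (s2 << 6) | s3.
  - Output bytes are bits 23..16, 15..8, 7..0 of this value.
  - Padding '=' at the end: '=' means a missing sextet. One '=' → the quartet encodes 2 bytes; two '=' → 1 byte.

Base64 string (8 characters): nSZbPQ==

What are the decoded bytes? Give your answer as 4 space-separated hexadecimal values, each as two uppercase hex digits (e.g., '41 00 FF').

After char 0 ('n'=39): chars_in_quartet=1 acc=0x27 bytes_emitted=0
After char 1 ('S'=18): chars_in_quartet=2 acc=0x9D2 bytes_emitted=0
After char 2 ('Z'=25): chars_in_quartet=3 acc=0x27499 bytes_emitted=0
After char 3 ('b'=27): chars_in_quartet=4 acc=0x9D265B -> emit 9D 26 5B, reset; bytes_emitted=3
After char 4 ('P'=15): chars_in_quartet=1 acc=0xF bytes_emitted=3
After char 5 ('Q'=16): chars_in_quartet=2 acc=0x3D0 bytes_emitted=3
Padding '==': partial quartet acc=0x3D0 -> emit 3D; bytes_emitted=4

Answer: 9D 26 5B 3D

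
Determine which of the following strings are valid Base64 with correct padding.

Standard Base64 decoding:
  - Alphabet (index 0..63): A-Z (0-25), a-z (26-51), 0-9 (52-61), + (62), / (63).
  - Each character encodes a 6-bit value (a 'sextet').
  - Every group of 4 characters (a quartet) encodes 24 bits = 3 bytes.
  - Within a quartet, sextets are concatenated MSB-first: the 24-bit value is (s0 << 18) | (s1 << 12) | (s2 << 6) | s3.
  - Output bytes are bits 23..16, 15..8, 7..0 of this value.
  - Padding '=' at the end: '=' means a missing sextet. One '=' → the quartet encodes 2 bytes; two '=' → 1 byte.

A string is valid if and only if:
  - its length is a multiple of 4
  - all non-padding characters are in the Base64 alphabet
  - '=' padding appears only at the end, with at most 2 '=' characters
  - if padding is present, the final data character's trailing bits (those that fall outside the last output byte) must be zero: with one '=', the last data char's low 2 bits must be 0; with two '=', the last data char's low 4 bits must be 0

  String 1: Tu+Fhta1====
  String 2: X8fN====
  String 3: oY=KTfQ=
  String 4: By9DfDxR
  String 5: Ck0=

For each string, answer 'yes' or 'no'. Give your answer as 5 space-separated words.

String 1: 'Tu+Fhta1====' → invalid (4 pad chars (max 2))
String 2: 'X8fN====' → invalid (4 pad chars (max 2))
String 3: 'oY=KTfQ=' → invalid (bad char(s): ['=']; '=' in middle)
String 4: 'By9DfDxR' → valid
String 5: 'Ck0=' → valid

Answer: no no no yes yes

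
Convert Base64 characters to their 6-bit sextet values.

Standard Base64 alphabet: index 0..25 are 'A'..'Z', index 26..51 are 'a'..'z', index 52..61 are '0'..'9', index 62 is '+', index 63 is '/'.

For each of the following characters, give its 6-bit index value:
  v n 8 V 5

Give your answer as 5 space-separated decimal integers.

Answer: 47 39 60 21 57

Derivation:
'v': a..z range, 26 + ord('v') − ord('a') = 47
'n': a..z range, 26 + ord('n') − ord('a') = 39
'8': 0..9 range, 52 + ord('8') − ord('0') = 60
'V': A..Z range, ord('V') − ord('A') = 21
'5': 0..9 range, 52 + ord('5') − ord('0') = 57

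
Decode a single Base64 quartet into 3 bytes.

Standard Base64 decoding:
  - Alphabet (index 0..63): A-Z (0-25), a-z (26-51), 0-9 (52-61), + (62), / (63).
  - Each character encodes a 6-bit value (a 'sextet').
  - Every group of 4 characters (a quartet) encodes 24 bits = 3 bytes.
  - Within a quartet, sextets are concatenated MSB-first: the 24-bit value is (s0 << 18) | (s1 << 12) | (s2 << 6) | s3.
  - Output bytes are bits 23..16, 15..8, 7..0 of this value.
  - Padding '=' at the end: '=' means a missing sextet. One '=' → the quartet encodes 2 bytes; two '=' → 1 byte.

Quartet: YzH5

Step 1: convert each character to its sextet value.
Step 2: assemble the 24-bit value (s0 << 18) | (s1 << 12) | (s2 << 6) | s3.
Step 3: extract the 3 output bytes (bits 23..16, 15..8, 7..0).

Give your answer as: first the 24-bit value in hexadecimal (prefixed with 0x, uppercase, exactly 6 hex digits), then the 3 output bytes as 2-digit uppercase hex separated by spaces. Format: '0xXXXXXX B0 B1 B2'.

Sextets: Y=24, z=51, H=7, 5=57
24-bit: (24<<18) | (51<<12) | (7<<6) | 57
      = 0x600000 | 0x033000 | 0x0001C0 | 0x000039
      = 0x6331F9
Bytes: (v>>16)&0xFF=63, (v>>8)&0xFF=31, v&0xFF=F9

Answer: 0x6331F9 63 31 F9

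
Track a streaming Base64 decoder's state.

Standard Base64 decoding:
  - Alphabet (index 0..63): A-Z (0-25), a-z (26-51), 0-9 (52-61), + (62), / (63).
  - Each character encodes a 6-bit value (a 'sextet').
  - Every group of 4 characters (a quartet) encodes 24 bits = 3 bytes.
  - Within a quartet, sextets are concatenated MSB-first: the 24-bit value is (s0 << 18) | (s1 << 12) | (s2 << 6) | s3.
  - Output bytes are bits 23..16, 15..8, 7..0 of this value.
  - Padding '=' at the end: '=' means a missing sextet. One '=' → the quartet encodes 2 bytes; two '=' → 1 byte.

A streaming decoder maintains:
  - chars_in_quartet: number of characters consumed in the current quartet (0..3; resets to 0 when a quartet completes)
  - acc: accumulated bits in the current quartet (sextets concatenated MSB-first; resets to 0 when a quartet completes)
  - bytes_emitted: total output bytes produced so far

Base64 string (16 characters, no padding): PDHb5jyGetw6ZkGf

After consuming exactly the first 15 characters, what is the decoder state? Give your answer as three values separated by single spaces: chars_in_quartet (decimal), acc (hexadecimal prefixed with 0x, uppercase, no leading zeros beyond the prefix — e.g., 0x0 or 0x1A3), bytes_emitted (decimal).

After char 0 ('P'=15): chars_in_quartet=1 acc=0xF bytes_emitted=0
After char 1 ('D'=3): chars_in_quartet=2 acc=0x3C3 bytes_emitted=0
After char 2 ('H'=7): chars_in_quartet=3 acc=0xF0C7 bytes_emitted=0
After char 3 ('b'=27): chars_in_quartet=4 acc=0x3C31DB -> emit 3C 31 DB, reset; bytes_emitted=3
After char 4 ('5'=57): chars_in_quartet=1 acc=0x39 bytes_emitted=3
After char 5 ('j'=35): chars_in_quartet=2 acc=0xE63 bytes_emitted=3
After char 6 ('y'=50): chars_in_quartet=3 acc=0x398F2 bytes_emitted=3
After char 7 ('G'=6): chars_in_quartet=4 acc=0xE63C86 -> emit E6 3C 86, reset; bytes_emitted=6
After char 8 ('e'=30): chars_in_quartet=1 acc=0x1E bytes_emitted=6
After char 9 ('t'=45): chars_in_quartet=2 acc=0x7AD bytes_emitted=6
After char 10 ('w'=48): chars_in_quartet=3 acc=0x1EB70 bytes_emitted=6
After char 11 ('6'=58): chars_in_quartet=4 acc=0x7ADC3A -> emit 7A DC 3A, reset; bytes_emitted=9
After char 12 ('Z'=25): chars_in_quartet=1 acc=0x19 bytes_emitted=9
After char 13 ('k'=36): chars_in_quartet=2 acc=0x664 bytes_emitted=9
After char 14 ('G'=6): chars_in_quartet=3 acc=0x19906 bytes_emitted=9

Answer: 3 0x19906 9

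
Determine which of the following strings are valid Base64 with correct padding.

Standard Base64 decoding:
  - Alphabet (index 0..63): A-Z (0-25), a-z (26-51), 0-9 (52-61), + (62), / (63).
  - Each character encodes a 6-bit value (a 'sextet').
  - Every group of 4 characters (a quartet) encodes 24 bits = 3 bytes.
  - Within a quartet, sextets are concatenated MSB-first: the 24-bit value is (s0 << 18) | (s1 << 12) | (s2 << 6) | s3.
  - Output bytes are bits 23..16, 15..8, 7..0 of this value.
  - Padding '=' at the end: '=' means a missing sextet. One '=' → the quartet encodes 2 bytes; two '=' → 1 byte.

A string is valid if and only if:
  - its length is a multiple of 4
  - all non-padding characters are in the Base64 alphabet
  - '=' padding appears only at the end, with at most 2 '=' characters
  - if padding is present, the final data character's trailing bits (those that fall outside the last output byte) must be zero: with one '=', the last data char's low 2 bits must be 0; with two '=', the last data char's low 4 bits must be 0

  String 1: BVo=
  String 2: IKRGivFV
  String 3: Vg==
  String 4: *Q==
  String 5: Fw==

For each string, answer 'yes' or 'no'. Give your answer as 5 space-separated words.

Answer: yes yes yes no yes

Derivation:
String 1: 'BVo=' → valid
String 2: 'IKRGivFV' → valid
String 3: 'Vg==' → valid
String 4: '*Q==' → invalid (bad char(s): ['*'])
String 5: 'Fw==' → valid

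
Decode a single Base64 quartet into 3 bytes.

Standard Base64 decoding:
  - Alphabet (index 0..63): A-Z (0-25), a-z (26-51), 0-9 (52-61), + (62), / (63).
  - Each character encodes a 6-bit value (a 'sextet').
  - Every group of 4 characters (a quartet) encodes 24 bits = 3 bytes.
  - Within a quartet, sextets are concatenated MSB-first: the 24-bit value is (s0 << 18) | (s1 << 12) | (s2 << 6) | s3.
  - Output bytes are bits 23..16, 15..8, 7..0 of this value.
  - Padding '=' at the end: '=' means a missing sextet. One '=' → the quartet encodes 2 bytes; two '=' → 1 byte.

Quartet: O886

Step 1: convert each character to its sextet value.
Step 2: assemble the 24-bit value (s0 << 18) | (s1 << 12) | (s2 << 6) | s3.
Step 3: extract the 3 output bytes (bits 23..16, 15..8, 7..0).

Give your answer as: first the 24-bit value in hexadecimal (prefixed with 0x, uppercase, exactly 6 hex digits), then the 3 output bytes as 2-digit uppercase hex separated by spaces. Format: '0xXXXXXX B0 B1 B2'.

Sextets: O=14, 8=60, 8=60, 6=58
24-bit: (14<<18) | (60<<12) | (60<<6) | 58
      = 0x380000 | 0x03C000 | 0x000F00 | 0x00003A
      = 0x3BCF3A
Bytes: (v>>16)&0xFF=3B, (v>>8)&0xFF=CF, v&0xFF=3A

Answer: 0x3BCF3A 3B CF 3A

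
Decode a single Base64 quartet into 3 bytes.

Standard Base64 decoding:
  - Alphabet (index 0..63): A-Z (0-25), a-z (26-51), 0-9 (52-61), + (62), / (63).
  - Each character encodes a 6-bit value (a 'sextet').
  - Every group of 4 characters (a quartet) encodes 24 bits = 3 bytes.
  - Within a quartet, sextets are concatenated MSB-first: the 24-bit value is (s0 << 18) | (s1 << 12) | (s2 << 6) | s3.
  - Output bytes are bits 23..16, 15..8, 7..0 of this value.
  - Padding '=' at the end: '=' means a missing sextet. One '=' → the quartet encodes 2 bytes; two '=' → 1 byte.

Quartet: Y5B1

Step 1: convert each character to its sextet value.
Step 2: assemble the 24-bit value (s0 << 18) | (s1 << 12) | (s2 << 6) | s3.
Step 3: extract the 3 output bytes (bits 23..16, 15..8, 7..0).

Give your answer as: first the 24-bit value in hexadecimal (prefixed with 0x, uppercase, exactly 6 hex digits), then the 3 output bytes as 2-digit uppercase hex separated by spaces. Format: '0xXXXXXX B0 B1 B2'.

Sextets: Y=24, 5=57, B=1, 1=53
24-bit: (24<<18) | (57<<12) | (1<<6) | 53
      = 0x600000 | 0x039000 | 0x000040 | 0x000035
      = 0x639075
Bytes: (v>>16)&0xFF=63, (v>>8)&0xFF=90, v&0xFF=75

Answer: 0x639075 63 90 75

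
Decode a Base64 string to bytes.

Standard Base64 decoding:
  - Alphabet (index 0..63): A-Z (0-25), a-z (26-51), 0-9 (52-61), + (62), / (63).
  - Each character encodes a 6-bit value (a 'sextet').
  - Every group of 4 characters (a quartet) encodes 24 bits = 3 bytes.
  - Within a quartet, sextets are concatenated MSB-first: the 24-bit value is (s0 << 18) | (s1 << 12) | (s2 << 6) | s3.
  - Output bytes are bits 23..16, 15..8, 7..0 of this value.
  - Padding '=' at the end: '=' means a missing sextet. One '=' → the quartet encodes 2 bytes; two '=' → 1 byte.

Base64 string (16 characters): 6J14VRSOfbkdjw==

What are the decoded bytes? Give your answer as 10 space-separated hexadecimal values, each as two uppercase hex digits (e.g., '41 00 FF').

After char 0 ('6'=58): chars_in_quartet=1 acc=0x3A bytes_emitted=0
After char 1 ('J'=9): chars_in_quartet=2 acc=0xE89 bytes_emitted=0
After char 2 ('1'=53): chars_in_quartet=3 acc=0x3A275 bytes_emitted=0
After char 3 ('4'=56): chars_in_quartet=4 acc=0xE89D78 -> emit E8 9D 78, reset; bytes_emitted=3
After char 4 ('V'=21): chars_in_quartet=1 acc=0x15 bytes_emitted=3
After char 5 ('R'=17): chars_in_quartet=2 acc=0x551 bytes_emitted=3
After char 6 ('S'=18): chars_in_quartet=3 acc=0x15452 bytes_emitted=3
After char 7 ('O'=14): chars_in_quartet=4 acc=0x55148E -> emit 55 14 8E, reset; bytes_emitted=6
After char 8 ('f'=31): chars_in_quartet=1 acc=0x1F bytes_emitted=6
After char 9 ('b'=27): chars_in_quartet=2 acc=0x7DB bytes_emitted=6
After char 10 ('k'=36): chars_in_quartet=3 acc=0x1F6E4 bytes_emitted=6
After char 11 ('d'=29): chars_in_quartet=4 acc=0x7DB91D -> emit 7D B9 1D, reset; bytes_emitted=9
After char 12 ('j'=35): chars_in_quartet=1 acc=0x23 bytes_emitted=9
After char 13 ('w'=48): chars_in_quartet=2 acc=0x8F0 bytes_emitted=9
Padding '==': partial quartet acc=0x8F0 -> emit 8F; bytes_emitted=10

Answer: E8 9D 78 55 14 8E 7D B9 1D 8F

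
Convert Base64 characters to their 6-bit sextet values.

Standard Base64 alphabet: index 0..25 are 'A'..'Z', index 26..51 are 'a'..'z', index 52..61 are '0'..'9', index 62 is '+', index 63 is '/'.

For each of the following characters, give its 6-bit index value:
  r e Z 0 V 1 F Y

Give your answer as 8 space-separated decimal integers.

Answer: 43 30 25 52 21 53 5 24

Derivation:
'r': a..z range, 26 + ord('r') − ord('a') = 43
'e': a..z range, 26 + ord('e') − ord('a') = 30
'Z': A..Z range, ord('Z') − ord('A') = 25
'0': 0..9 range, 52 + ord('0') − ord('0') = 52
'V': A..Z range, ord('V') − ord('A') = 21
'1': 0..9 range, 52 + ord('1') − ord('0') = 53
'F': A..Z range, ord('F') − ord('A') = 5
'Y': A..Z range, ord('Y') − ord('A') = 24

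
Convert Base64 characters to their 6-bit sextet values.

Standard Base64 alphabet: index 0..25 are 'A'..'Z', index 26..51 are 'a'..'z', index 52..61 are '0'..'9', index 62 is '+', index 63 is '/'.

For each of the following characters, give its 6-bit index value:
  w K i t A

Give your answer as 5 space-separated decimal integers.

'w': a..z range, 26 + ord('w') − ord('a') = 48
'K': A..Z range, ord('K') − ord('A') = 10
'i': a..z range, 26 + ord('i') − ord('a') = 34
't': a..z range, 26 + ord('t') − ord('a') = 45
'A': A..Z range, ord('A') − ord('A') = 0

Answer: 48 10 34 45 0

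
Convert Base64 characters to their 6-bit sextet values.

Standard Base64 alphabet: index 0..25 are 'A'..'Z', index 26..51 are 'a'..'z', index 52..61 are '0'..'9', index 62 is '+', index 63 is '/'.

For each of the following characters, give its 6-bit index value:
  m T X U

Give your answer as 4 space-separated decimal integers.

'm': a..z range, 26 + ord('m') − ord('a') = 38
'T': A..Z range, ord('T') − ord('A') = 19
'X': A..Z range, ord('X') − ord('A') = 23
'U': A..Z range, ord('U') − ord('A') = 20

Answer: 38 19 23 20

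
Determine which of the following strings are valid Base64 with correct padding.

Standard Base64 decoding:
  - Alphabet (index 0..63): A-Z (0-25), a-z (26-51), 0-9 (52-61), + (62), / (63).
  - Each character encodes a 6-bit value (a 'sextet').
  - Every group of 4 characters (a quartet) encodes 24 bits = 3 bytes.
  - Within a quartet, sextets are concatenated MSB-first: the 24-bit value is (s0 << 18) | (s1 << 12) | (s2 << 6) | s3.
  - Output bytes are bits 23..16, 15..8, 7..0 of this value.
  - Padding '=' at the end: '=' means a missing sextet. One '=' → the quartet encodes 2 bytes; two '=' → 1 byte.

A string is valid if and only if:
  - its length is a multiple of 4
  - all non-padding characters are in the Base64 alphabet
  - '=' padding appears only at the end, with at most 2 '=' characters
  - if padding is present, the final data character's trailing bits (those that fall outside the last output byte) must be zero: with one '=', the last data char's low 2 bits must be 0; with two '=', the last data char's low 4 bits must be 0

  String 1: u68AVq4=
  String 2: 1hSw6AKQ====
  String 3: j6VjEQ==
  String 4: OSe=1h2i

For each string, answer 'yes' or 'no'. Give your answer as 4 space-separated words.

String 1: 'u68AVq4=' → valid
String 2: '1hSw6AKQ====' → invalid (4 pad chars (max 2))
String 3: 'j6VjEQ==' → valid
String 4: 'OSe=1h2i' → invalid (bad char(s): ['=']; '=' in middle)

Answer: yes no yes no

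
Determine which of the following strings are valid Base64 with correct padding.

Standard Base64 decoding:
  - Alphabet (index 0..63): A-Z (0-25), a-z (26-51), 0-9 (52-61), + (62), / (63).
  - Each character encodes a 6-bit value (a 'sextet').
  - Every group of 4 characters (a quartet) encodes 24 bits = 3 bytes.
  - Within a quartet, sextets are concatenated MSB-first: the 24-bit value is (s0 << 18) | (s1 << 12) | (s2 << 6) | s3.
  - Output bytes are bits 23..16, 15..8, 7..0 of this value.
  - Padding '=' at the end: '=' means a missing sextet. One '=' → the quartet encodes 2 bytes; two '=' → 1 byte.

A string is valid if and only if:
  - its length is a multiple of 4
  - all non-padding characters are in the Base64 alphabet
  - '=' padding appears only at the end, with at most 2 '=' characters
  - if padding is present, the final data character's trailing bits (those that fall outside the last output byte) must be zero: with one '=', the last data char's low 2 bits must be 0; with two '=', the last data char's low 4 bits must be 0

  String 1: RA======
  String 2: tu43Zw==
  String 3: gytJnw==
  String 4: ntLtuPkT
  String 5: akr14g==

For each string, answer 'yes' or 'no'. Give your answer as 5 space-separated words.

Answer: no yes yes yes yes

Derivation:
String 1: 'RA======' → invalid (6 pad chars (max 2))
String 2: 'tu43Zw==' → valid
String 3: 'gytJnw==' → valid
String 4: 'ntLtuPkT' → valid
String 5: 'akr14g==' → valid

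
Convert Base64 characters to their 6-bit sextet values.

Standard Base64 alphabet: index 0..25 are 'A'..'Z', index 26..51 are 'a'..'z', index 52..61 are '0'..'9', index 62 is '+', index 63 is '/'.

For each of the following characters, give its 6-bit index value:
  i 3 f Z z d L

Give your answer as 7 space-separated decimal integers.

Answer: 34 55 31 25 51 29 11

Derivation:
'i': a..z range, 26 + ord('i') − ord('a') = 34
'3': 0..9 range, 52 + ord('3') − ord('0') = 55
'f': a..z range, 26 + ord('f') − ord('a') = 31
'Z': A..Z range, ord('Z') − ord('A') = 25
'z': a..z range, 26 + ord('z') − ord('a') = 51
'd': a..z range, 26 + ord('d') − ord('a') = 29
'L': A..Z range, ord('L') − ord('A') = 11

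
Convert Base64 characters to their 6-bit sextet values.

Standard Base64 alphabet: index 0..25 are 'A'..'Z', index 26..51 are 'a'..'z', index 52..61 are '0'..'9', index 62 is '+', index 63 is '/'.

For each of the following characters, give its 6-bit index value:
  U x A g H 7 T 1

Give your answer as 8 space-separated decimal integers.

Answer: 20 49 0 32 7 59 19 53

Derivation:
'U': A..Z range, ord('U') − ord('A') = 20
'x': a..z range, 26 + ord('x') − ord('a') = 49
'A': A..Z range, ord('A') − ord('A') = 0
'g': a..z range, 26 + ord('g') − ord('a') = 32
'H': A..Z range, ord('H') − ord('A') = 7
'7': 0..9 range, 52 + ord('7') − ord('0') = 59
'T': A..Z range, ord('T') − ord('A') = 19
'1': 0..9 range, 52 + ord('1') − ord('0') = 53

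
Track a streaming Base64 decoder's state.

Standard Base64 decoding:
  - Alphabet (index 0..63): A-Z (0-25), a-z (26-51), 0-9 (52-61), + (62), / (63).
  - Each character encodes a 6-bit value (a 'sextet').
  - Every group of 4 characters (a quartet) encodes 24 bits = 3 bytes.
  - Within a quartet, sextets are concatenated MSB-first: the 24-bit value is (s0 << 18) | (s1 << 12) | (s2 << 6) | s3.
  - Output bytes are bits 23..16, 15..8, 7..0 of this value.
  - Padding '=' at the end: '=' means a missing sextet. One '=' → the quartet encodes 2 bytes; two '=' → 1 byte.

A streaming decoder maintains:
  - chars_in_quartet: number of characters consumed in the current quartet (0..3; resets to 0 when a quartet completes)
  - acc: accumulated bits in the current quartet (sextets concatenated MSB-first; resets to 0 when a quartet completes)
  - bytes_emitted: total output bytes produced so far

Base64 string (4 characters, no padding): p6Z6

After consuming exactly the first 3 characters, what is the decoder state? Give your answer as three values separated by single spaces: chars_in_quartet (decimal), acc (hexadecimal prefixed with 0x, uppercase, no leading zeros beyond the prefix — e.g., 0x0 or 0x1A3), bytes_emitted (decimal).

After char 0 ('p'=41): chars_in_quartet=1 acc=0x29 bytes_emitted=0
After char 1 ('6'=58): chars_in_quartet=2 acc=0xA7A bytes_emitted=0
After char 2 ('Z'=25): chars_in_quartet=3 acc=0x29E99 bytes_emitted=0

Answer: 3 0x29E99 0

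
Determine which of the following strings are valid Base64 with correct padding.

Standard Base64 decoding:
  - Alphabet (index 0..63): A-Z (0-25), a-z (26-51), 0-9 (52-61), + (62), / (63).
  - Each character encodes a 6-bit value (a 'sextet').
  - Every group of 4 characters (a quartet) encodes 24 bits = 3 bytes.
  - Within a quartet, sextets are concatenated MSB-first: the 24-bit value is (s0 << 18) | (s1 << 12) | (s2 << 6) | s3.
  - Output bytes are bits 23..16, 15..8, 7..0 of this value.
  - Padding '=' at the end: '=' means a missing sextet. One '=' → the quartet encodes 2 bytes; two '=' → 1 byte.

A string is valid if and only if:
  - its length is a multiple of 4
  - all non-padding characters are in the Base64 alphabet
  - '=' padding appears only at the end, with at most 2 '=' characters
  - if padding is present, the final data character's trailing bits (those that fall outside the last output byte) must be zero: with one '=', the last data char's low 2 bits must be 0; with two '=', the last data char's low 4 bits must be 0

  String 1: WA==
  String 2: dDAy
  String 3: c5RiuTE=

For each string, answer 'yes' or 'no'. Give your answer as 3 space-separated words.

Answer: yes yes yes

Derivation:
String 1: 'WA==' → valid
String 2: 'dDAy' → valid
String 3: 'c5RiuTE=' → valid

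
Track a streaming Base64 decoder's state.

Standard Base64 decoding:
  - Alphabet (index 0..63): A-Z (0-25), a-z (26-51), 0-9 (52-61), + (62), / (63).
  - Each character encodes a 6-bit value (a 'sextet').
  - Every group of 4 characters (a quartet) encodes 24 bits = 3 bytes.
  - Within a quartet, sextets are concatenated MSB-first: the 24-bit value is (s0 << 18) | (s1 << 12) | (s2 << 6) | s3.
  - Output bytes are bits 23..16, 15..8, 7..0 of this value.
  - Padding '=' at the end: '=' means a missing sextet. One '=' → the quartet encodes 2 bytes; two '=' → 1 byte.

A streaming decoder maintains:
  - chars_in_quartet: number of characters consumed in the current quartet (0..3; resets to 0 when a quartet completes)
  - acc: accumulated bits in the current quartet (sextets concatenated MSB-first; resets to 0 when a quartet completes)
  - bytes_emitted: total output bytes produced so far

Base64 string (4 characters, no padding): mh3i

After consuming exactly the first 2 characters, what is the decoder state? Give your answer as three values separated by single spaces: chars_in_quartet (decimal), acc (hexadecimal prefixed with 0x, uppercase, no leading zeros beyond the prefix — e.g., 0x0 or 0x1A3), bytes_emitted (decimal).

After char 0 ('m'=38): chars_in_quartet=1 acc=0x26 bytes_emitted=0
After char 1 ('h'=33): chars_in_quartet=2 acc=0x9A1 bytes_emitted=0

Answer: 2 0x9A1 0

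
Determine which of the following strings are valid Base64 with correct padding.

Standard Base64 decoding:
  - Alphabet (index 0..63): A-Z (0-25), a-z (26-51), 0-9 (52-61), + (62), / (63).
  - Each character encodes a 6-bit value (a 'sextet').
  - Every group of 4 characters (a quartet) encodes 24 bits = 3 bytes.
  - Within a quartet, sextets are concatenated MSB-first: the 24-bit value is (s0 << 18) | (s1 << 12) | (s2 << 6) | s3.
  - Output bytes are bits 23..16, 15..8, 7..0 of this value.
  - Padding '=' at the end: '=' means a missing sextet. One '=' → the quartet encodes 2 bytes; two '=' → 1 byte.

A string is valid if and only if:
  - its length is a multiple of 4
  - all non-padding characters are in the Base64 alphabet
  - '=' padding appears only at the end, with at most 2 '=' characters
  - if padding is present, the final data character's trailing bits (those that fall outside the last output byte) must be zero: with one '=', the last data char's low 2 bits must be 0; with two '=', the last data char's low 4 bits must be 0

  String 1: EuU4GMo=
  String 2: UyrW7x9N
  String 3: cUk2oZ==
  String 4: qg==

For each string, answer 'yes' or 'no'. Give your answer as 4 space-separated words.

String 1: 'EuU4GMo=' → valid
String 2: 'UyrW7x9N' → valid
String 3: 'cUk2oZ==' → invalid (bad trailing bits)
String 4: 'qg==' → valid

Answer: yes yes no yes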